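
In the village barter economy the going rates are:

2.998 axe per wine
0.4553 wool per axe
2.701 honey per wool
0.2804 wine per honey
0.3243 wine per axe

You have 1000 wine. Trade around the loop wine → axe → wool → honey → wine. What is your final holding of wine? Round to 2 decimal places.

1033.79

1000 wine × 2.998 = 2998 axe
2998 axe × 0.4553 = 1364.9894 wool
1364.9894 wool × 2.701 = 3686.8363694 honey
3686.8363694 honey × 0.2804 = 1033.78891797976 wine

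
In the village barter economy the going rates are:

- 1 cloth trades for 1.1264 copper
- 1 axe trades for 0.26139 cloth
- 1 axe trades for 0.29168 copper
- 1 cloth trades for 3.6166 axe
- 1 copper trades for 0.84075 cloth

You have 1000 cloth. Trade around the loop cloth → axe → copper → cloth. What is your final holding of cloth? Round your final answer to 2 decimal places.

1000 cloth × 3.6166 = 3616.6 axe
3616.6 axe × 0.29168 = 1054.889888 copper
1054.889888 copper × 0.84075 = 886.898673336 cloth

886.90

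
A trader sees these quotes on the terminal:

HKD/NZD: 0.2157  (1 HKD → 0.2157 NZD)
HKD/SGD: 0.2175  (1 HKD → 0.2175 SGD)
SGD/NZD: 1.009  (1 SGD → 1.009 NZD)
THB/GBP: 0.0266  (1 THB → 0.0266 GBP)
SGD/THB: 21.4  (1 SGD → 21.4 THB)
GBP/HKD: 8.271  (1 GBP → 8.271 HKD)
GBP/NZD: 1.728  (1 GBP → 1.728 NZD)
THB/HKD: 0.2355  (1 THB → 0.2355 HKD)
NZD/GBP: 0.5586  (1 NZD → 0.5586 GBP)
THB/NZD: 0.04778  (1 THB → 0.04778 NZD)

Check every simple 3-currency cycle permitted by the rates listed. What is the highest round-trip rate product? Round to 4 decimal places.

THB→HKD→SGD→THB: 0.2355 × 0.2175 × 21.4 = 1.09613
NZD→GBP→HKD→NZD: 0.5586 × 8.271 × 0.2157 = 0.99657
Maximum is THB→HKD→SGD→THB at 1.0961; arbitrage exists.

1.0961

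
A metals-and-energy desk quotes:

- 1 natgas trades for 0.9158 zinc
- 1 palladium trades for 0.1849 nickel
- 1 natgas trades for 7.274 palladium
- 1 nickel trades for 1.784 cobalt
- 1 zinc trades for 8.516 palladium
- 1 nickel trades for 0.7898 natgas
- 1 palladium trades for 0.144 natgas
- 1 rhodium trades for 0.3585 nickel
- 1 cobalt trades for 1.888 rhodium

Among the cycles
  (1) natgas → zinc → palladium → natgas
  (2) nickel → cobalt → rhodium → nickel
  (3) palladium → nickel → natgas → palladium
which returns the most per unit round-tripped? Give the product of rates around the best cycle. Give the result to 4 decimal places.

1.2075

(1) 0.9158 × 8.516 × 0.144 = 1.12305
(2) 1.784 × 1.888 × 0.3585 = 1.20750
(3) 0.1849 × 0.7898 × 7.274 = 1.06225
Highest is cycle (2) at 1.2075 (>1, arbitrage).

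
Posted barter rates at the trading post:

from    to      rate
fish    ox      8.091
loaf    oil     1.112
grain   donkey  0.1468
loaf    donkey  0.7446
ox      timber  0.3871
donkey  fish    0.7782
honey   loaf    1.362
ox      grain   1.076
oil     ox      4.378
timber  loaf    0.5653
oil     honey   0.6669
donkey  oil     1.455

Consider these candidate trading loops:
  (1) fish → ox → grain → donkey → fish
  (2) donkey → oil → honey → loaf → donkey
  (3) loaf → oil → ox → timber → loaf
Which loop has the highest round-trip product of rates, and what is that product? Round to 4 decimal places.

1.0653

(1) 8.091 × 1.076 × 0.1468 × 0.7782 = 0.99456
(2) 1.455 × 0.6669 × 1.362 × 0.7446 = 0.98407
(3) 1.112 × 4.378 × 0.3871 × 0.5653 = 1.06533
Highest is cycle (3) at 1.0653 (>1, arbitrage).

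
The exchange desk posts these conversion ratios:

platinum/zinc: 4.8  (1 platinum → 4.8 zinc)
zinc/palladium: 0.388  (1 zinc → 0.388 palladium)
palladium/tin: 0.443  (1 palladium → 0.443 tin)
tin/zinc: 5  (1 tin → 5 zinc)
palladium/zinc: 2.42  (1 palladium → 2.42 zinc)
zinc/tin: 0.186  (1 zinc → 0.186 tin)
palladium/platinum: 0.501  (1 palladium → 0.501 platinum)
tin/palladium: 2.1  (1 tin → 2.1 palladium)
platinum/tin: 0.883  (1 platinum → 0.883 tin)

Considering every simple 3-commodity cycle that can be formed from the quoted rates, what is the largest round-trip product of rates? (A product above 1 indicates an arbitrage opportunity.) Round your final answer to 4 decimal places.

0.9453

palladium→zinc→tin→palladium: 2.42 × 0.186 × 2.1 = 0.94525
palladium→platinum→zinc→palladium: 0.501 × 4.8 × 0.388 = 0.93306
palladium→platinum→tin→palladium: 0.501 × 0.883 × 2.1 = 0.92900
palladium→tin→zinc→palladium: 0.443 × 5 × 0.388 = 0.85942
Maximum is palladium→zinc→tin→palladium at 0.9453; no arbitrage — every cycle loses value.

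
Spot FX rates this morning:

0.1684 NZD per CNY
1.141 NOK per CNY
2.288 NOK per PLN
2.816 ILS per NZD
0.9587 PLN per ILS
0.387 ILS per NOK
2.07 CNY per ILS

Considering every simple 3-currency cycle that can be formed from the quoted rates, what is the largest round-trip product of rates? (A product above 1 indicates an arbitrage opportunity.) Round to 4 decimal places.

CNY→NZD→ILS→CNY: 0.1684 × 2.816 × 2.07 = 0.98162
CNY→NOK→ILS→CNY: 1.141 × 0.387 × 2.07 = 0.91404
NOK→ILS→PLN→NOK: 0.387 × 0.9587 × 2.288 = 0.84889
Maximum is CNY→NZD→ILS→CNY at 0.9816; no arbitrage — every cycle loses value.

0.9816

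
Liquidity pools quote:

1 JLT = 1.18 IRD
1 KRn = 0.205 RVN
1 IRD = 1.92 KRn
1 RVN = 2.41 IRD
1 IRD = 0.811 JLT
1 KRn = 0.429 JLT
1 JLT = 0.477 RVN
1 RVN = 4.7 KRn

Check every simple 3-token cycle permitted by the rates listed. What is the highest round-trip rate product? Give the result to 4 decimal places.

JLT→IRD→KRn→JLT: 1.18 × 1.92 × 0.429 = 0.97194
RVN→KRn→JLT→RVN: 4.7 × 0.429 × 0.477 = 0.96178
RVN→IRD→KRn→RVN: 2.41 × 1.92 × 0.205 = 0.94858
RVN→IRD→JLT→RVN: 2.41 × 0.811 × 0.477 = 0.93230
Maximum is JLT→IRD→KRn→JLT at 0.9719; no arbitrage — every cycle loses value.

0.9719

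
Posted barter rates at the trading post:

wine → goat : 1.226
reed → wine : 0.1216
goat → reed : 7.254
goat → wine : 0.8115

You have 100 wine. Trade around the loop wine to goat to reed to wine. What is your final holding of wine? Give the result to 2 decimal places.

108.14

100 wine × 1.226 = 122.6 goat
122.6 goat × 7.254 = 889.3404 reed
889.3404 reed × 0.1216 = 108.14379264 wine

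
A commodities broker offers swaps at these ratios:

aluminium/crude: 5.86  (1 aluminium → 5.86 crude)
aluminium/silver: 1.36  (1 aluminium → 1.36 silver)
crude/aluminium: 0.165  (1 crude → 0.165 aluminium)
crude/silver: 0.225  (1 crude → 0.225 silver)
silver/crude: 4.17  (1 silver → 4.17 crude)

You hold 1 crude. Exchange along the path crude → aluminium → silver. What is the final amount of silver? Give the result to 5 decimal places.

0.22440

1 crude × 0.165 = 0.165 aluminium
0.165 aluminium × 1.36 = 0.2244 silver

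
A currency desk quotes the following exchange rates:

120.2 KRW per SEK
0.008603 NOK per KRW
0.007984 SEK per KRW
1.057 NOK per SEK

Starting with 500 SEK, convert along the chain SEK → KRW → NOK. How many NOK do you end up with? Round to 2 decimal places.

517.04

500 SEK × 120.2 = 60100 KRW
60100 KRW × 0.008603 = 517.0403 NOK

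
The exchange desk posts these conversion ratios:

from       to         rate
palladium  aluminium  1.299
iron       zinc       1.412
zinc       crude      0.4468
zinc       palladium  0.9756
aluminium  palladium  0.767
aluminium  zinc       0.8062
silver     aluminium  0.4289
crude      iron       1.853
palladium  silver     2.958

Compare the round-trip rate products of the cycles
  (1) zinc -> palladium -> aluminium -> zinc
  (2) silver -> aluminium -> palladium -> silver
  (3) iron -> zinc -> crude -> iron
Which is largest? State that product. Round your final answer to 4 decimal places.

(1) 0.9756 × 1.299 × 0.8062 = 1.02170
(2) 0.4289 × 0.767 × 2.958 = 0.97308
(3) 1.412 × 0.4468 × 1.853 = 1.16902
Highest is cycle (3) at 1.1690 (>1, arbitrage).

1.1690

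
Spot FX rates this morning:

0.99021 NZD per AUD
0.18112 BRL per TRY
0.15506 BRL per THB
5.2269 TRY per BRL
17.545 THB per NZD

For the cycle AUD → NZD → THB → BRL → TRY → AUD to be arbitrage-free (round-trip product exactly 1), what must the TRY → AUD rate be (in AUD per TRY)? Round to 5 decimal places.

0.07102

Known legs of the cycle: 0.99021 × 17.545 × 0.15506 × 5.2269 = 14.0807131572880773
For no arbitrage the full-cycle product must be 1, so the missing rate is 1 / 14.0807131572880773 ≈ 0.0710191.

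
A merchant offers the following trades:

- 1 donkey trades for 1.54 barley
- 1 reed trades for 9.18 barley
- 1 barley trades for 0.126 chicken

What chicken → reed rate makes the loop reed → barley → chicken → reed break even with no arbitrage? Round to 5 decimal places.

0.86454

Known legs of the cycle: 9.18 × 0.126 = 1.15668
For no arbitrage the full-cycle product must be 1, so the missing rate is 1 / 1.15668 ≈ 0.8645433.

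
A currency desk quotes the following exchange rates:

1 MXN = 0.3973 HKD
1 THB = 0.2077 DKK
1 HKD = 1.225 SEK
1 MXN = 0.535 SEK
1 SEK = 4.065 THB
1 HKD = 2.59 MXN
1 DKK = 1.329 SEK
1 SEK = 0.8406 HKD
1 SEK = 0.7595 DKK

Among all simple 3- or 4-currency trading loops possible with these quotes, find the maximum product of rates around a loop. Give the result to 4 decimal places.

HKD→MXN→SEK→HKD: 2.59 × 0.535 × 0.8406 = 1.16478
SEK→THB→DKK→SEK: 4.065 × 0.2077 × 1.329 = 1.12208
Maximum is HKD→MXN→SEK→HKD at 1.1648; arbitrage exists.

1.1648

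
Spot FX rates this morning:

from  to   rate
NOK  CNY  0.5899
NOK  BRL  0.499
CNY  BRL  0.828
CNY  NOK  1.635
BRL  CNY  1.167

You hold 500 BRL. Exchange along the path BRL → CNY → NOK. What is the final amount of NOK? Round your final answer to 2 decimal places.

500 BRL × 1.167 = 583.5 CNY
583.5 CNY × 1.635 = 954.0225 NOK

954.02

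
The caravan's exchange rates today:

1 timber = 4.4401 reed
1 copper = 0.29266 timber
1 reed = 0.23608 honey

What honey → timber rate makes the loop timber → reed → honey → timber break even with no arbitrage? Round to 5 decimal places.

Known legs of the cycle: 4.4401 × 0.23608 = 1.048218808
For no arbitrage the full-cycle product must be 1, so the missing rate is 1 / 1.048218808 ≈ 0.9539993.

0.95400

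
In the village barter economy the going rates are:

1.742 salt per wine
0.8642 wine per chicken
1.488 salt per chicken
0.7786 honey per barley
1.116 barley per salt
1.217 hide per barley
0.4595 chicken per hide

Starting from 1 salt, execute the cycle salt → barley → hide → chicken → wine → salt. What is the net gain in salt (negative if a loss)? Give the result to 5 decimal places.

1 salt × 1.116 = 1.116 barley
1.116 barley × 1.217 = 1.358172 hide
1.358172 hide × 0.4595 = 0.624080034 chicken
0.624080034 chicken × 0.8642 = 0.5393299653828 wine
0.5393299653828 wine × 1.742 = 0.9395127996968376 salt
Net change: 0.9395127996968376 − 1 = -0.0604872003031624 salt

-0.06049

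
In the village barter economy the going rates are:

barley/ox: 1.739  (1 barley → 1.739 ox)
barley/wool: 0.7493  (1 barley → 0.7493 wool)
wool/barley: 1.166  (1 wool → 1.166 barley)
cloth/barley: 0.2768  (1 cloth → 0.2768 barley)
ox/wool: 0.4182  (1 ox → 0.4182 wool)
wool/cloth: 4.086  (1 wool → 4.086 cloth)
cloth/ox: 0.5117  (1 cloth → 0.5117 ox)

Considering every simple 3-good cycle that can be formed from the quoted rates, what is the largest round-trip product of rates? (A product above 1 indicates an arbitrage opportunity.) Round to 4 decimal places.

0.8744

cloth→ox→wool→cloth: 0.5117 × 0.4182 × 4.086 = 0.87438
wool→barley→ox→wool: 1.166 × 1.739 × 0.4182 = 0.84797
cloth→barley→wool→cloth: 0.2768 × 0.7493 × 4.086 = 0.84746
Maximum is cloth→ox→wool→cloth at 0.8744; no arbitrage — every cycle loses value.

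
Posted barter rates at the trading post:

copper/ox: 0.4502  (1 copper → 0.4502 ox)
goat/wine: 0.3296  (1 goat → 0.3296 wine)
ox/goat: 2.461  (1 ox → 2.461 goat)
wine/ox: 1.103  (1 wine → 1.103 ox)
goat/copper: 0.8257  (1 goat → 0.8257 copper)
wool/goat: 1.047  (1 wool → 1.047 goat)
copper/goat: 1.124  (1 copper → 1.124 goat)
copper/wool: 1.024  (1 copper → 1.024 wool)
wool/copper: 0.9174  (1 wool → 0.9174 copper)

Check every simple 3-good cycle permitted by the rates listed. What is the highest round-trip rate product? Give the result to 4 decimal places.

ox→goat→copper→ox: 2.461 × 0.8257 × 0.4502 = 0.91483
ox→goat→wine→ox: 2.461 × 0.3296 × 1.103 = 0.89469
wool→goat→copper→wool: 1.047 × 0.8257 × 1.024 = 0.88526
Maximum is ox→goat→copper→ox at 0.9148; no arbitrage — every cycle loses value.

0.9148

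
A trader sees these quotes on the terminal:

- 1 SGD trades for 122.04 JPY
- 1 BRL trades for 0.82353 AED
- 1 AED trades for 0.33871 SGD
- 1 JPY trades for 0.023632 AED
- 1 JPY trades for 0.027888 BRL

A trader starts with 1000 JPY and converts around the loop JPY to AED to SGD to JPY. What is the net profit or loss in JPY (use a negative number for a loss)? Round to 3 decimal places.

1000 JPY × 0.023632 = 23.632 AED
23.632 AED × 0.33871 = 8.00439472 SGD
8.00439472 SGD × 122.04 = 976.8563316288 JPY
Net change: 976.8563316288 − 1000 = -23.1436683712 JPY

-23.144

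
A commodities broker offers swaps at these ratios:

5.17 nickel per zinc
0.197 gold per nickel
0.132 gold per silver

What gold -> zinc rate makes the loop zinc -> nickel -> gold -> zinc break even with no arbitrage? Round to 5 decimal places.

Known legs of the cycle: 5.17 × 0.197 = 1.01849
For no arbitrage the full-cycle product must be 1, so the missing rate is 1 / 1.01849 ≈ 0.9818457.

0.98185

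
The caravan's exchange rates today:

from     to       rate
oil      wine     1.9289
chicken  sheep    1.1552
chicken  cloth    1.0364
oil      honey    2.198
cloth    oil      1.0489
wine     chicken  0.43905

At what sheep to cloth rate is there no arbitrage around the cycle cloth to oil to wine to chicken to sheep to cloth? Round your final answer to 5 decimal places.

0.97451

Known legs of the cycle: 1.0489 × 1.9289 × 0.43905 × 1.1552 = 1.0261597128848976
For no arbitrage the full-cycle product must be 1, so the missing rate is 1 / 1.0261597128848976 ≈ 0.9745072.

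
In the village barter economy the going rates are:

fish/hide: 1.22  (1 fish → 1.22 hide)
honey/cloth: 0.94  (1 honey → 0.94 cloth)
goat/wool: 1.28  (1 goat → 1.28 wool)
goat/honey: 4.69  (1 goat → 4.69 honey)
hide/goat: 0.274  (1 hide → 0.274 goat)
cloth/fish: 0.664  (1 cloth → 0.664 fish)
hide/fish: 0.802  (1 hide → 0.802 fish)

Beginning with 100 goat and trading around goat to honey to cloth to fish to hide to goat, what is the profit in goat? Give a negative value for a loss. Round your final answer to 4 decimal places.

-2.1459

100 goat × 4.69 = 469 honey
469 honey × 0.94 = 440.86 cloth
440.86 cloth × 0.664 = 292.73104 fish
292.73104 fish × 1.22 = 357.1318688 hide
357.1318688 hide × 0.274 = 97.8541320512 goat
Net change: 97.8541320512 − 100 = -2.1458679488 goat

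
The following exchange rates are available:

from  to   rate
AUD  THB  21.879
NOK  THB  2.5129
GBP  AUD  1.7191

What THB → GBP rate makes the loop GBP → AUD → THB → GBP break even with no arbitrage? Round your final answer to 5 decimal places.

Known legs of the cycle: 1.7191 × 21.879 = 37.6121889
For no arbitrage the full-cycle product must be 1, so the missing rate is 1 / 37.6121889 ≈ 0.0265871.

0.02659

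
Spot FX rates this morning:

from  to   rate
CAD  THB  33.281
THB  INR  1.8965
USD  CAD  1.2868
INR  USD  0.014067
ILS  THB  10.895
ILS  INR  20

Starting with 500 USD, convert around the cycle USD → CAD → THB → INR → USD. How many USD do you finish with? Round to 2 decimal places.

500 USD × 1.2868 = 643.4 CAD
643.4 CAD × 33.281 = 21412.9954 THB
21412.9954 THB × 1.8965 = 40609.7457761 INR
40609.7457761 INR × 0.014067 = 571.2572938323987 USD

571.26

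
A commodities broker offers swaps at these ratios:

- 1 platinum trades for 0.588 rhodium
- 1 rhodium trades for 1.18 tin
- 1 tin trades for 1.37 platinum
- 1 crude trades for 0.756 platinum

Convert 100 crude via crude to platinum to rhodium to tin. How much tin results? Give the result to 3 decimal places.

52.454

100 crude × 0.756 = 75.6 platinum
75.6 platinum × 0.588 = 44.4528 rhodium
44.4528 rhodium × 1.18 = 52.454304 tin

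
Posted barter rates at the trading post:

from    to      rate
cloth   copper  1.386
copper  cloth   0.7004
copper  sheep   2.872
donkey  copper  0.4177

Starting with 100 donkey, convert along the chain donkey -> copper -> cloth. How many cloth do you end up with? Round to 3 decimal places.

100 donkey × 0.4177 = 41.77 copper
41.77 copper × 0.7004 = 29.255708 cloth

29.256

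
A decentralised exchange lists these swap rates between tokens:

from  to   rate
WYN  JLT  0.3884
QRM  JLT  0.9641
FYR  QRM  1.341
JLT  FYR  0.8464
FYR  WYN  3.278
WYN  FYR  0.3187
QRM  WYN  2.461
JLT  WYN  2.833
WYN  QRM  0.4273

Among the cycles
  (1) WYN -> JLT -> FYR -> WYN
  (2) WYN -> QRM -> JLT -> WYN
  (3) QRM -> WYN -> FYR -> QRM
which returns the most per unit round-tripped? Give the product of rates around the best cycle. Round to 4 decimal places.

(1) 0.3884 × 0.8464 × 3.278 = 1.07762
(2) 0.4273 × 0.9641 × 2.833 = 1.16708
(3) 2.461 × 0.3187 × 1.341 = 1.05177
Highest is cycle (2) at 1.1671 (>1, arbitrage).

1.1671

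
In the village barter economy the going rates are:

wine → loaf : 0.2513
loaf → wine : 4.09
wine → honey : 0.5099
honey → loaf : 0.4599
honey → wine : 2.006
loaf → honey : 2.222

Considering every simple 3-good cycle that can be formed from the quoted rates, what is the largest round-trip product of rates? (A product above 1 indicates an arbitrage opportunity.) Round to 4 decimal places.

loaf→honey→wine→loaf: 2.222 × 2.006 × 0.2513 = 1.12013
loaf→wine→honey→loaf: 4.09 × 0.5099 × 0.4599 = 0.95912
Maximum is loaf→honey→wine→loaf at 1.1201; arbitrage exists.

1.1201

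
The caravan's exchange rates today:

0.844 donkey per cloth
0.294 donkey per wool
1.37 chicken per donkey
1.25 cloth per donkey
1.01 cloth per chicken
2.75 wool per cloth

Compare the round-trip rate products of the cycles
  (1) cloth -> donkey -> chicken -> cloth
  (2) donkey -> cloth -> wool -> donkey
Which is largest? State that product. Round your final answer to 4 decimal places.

(1) 0.844 × 1.37 × 1.01 = 1.16784
(2) 1.25 × 2.75 × 0.294 = 1.01063
Highest is cycle (1) at 1.1678 (>1, arbitrage).

1.1678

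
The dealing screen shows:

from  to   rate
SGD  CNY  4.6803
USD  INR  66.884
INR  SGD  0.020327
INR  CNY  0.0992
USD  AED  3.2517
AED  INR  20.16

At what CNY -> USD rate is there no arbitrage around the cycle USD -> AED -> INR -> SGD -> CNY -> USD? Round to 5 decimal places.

Known legs of the cycle: 3.2517 × 20.16 × 0.020327 × 4.6803 = 6.2366012514040032
For no arbitrage the full-cycle product must be 1, so the missing rate is 1 / 6.2366012514040032 ≈ 0.1603437.

0.16034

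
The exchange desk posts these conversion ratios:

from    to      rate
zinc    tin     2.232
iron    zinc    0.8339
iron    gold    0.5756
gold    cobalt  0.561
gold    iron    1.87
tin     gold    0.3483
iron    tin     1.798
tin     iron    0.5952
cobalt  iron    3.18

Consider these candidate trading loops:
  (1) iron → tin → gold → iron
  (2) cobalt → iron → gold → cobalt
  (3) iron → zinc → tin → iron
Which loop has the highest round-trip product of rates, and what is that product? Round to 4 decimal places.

1.1711

(1) 1.798 × 0.3483 × 1.87 = 1.17108
(2) 3.18 × 0.5756 × 0.561 = 1.02686
(3) 0.8339 × 2.232 × 0.5952 = 1.10782
Highest is cycle (1) at 1.1711 (>1, arbitrage).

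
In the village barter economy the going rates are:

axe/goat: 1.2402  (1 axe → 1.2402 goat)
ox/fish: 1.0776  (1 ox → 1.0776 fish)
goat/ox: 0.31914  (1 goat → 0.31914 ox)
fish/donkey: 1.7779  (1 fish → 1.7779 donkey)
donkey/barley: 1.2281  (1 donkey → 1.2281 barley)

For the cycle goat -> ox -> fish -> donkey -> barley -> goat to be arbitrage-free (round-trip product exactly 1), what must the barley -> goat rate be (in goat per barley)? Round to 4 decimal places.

Known legs of the cycle: 0.31914 × 1.0776 × 1.7779 × 1.2281 = 0.75089616228384336
For no arbitrage the full-cycle product must be 1, so the missing rate is 1 / 0.75089616228384336 ≈ 1.331742.

1.3317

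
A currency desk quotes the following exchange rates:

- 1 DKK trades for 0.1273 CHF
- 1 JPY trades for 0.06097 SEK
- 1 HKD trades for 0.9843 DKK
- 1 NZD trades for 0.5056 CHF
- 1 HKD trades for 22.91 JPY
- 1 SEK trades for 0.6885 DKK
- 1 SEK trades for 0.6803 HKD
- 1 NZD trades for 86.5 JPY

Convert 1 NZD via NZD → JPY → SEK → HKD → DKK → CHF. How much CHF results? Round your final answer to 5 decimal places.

1 NZD × 86.5 = 86.5 JPY
86.5 JPY × 0.06097 = 5.273905 SEK
5.273905 SEK × 0.6803 = 3.5878375715 HKD
3.5878375715 HKD × 0.9843 = 3.53150852162745 DKK
3.53150852162745 DKK × 0.1273 = 0.449561034803174385 CHF

0.44956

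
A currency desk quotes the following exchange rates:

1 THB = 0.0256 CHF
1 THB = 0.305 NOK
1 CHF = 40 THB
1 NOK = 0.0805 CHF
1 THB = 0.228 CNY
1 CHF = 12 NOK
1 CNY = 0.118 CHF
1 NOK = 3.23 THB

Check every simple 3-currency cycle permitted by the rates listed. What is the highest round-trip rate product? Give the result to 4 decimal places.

1.0762

CNY→CHF→THB→CNY: 0.118 × 40 × 0.228 = 1.07616
NOK→THB→CHF→NOK: 3.23 × 0.0256 × 12 = 0.99226
NOK→CHF→THB→NOK: 0.0805 × 40 × 0.305 = 0.98210
Maximum is CNY→CHF→THB→CNY at 1.0762; arbitrage exists.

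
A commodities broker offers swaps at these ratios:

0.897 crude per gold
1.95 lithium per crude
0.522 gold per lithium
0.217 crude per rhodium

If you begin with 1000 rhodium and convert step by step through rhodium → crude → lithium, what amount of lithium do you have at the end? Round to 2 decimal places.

423.15

1000 rhodium × 0.217 = 217 crude
217 crude × 1.95 = 423.15 lithium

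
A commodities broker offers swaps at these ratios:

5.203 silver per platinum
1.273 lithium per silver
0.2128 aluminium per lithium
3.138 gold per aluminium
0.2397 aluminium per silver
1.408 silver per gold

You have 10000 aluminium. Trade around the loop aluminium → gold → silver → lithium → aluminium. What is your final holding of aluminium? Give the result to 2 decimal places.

11968.94

10000 aluminium × 3.138 = 31380 gold
31380 gold × 1.408 = 44183.04 silver
44183.04 silver × 1.273 = 56245.00992 lithium
56245.00992 lithium × 0.2128 = 11968.938110976 aluminium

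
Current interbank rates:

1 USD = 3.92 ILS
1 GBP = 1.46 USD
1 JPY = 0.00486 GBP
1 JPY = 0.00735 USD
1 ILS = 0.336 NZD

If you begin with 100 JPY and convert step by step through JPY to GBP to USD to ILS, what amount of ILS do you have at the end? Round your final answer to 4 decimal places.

100 JPY × 0.00486 = 0.486 GBP
0.486 GBP × 1.46 = 0.70956 USD
0.70956 USD × 3.92 = 2.7814752 ILS

2.7815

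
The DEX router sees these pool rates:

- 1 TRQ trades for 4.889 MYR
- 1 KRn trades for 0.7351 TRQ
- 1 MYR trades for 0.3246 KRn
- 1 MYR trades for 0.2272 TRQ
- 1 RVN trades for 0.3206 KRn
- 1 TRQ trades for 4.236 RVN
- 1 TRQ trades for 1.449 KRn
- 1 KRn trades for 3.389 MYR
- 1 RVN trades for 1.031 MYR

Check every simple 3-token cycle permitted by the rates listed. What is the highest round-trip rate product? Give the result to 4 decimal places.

KRn→TRQ→MYR→KRn: 0.7351 × 4.889 × 0.3246 = 1.16658
KRn→MYR→TRQ→KRn: 3.389 × 0.2272 × 1.449 = 1.11570
KRn→TRQ→RVN→KRn: 0.7351 × 4.236 × 0.3206 = 0.99831
RVN→MYR→TRQ→RVN: 1.031 × 0.2272 × 4.236 = 0.99225
Maximum is KRn→TRQ→MYR→KRn at 1.1666; arbitrage exists.

1.1666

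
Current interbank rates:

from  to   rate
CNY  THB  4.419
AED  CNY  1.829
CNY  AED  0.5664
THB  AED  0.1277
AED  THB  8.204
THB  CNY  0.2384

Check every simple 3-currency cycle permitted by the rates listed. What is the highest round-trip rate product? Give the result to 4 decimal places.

1.1078

THB→CNY→AED→THB: 0.2384 × 0.5664 × 8.204 = 1.10778
THB→AED→CNY→THB: 0.1277 × 1.829 × 4.419 = 1.03212
Maximum is THB→CNY→AED→THB at 1.1078; arbitrage exists.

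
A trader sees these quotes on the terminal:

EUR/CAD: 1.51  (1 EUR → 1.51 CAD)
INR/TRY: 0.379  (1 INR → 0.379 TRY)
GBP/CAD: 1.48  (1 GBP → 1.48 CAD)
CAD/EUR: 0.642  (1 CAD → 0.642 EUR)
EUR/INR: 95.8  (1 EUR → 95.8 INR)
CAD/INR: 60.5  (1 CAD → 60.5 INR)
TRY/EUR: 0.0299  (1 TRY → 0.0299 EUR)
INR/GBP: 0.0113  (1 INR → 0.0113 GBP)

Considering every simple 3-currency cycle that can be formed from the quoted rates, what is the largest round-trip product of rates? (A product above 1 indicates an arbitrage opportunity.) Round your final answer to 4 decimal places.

TRY→EUR→INR→TRY: 0.0299 × 95.8 × 0.379 = 1.08562
GBP→CAD→INR→GBP: 1.48 × 60.5 × 0.0113 = 1.01180
Maximum is TRY→EUR→INR→TRY at 1.0856; arbitrage exists.

1.0856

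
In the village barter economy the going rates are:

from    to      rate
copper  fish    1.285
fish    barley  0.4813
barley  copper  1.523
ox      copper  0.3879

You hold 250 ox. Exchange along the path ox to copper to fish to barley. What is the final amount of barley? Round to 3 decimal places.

59.976

250 ox × 0.3879 = 96.975 copper
96.975 copper × 1.285 = 124.612875 fish
124.612875 fish × 0.4813 = 59.9761767375 barley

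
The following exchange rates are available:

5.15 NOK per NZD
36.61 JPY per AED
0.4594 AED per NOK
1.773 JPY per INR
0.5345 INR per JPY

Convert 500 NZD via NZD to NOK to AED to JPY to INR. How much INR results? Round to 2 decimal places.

500 NZD × 5.15 = 2575 NOK
2575 NOK × 0.4594 = 1182.955 AED
1182.955 AED × 36.61 = 43307.98255 JPY
43307.98255 JPY × 0.5345 = 23148.116672975 INR

23148.12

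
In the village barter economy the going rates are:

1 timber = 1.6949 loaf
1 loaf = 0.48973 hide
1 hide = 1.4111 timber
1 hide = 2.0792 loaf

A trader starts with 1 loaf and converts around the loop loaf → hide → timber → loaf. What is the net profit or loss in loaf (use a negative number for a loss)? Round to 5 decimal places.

1 loaf × 0.48973 = 0.48973 hide
0.48973 hide × 1.4111 = 0.691058003 timber
0.691058003 timber × 1.6949 = 1.1712742092847 loaf
Net change: 1.1712742092847 − 1 = 0.1712742092847 loaf

0.17127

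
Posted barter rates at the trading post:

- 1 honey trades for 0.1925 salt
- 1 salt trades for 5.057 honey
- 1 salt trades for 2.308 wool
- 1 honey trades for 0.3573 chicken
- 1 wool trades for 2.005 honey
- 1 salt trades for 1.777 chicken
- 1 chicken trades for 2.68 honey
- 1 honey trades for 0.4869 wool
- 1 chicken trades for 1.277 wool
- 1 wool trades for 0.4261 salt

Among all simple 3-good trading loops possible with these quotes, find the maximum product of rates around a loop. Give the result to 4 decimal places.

wool→salt→honey→wool: 0.4261 × 5.057 × 0.4869 = 1.04917
chicken→wool→salt→chicken: 1.277 × 0.4261 × 1.777 = 0.96692
chicken→honey→salt→chicken: 2.68 × 0.1925 × 1.777 = 0.91675
chicken→wool→honey→chicken: 1.277 × 2.005 × 0.3573 = 0.91483
wool→honey→salt→wool: 2.005 × 0.1925 × 2.308 = 0.89080
Maximum is wool→salt→honey→wool at 1.0492; arbitrage exists.

1.0492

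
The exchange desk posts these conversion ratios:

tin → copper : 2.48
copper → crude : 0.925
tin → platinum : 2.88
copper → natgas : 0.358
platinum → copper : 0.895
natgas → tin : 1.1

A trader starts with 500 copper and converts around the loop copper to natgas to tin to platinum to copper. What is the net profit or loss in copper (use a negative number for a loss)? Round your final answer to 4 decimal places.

500 copper × 0.358 = 179 natgas
179 natgas × 1.1 = 196.9 tin
196.9 tin × 2.88 = 567.072 platinum
567.072 platinum × 0.895 = 507.52944 copper
Net change: 507.52944 − 500 = 7.52944 copper

7.5294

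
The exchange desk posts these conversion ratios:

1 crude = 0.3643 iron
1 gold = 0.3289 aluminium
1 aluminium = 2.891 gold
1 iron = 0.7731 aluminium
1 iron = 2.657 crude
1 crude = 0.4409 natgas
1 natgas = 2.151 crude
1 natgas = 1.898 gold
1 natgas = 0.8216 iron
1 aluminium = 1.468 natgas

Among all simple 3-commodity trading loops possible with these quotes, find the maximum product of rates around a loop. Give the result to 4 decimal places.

iron→crude→natgas→iron: 2.657 × 0.4409 × 0.8216 = 0.96248
aluminium→natgas→iron→aluminium: 1.468 × 0.8216 × 0.7731 = 0.93244
aluminium→natgas→gold→aluminium: 1.468 × 1.898 × 0.3289 = 0.91640
Maximum is iron→crude→natgas→iron at 0.9625; no arbitrage — every cycle loses value.

0.9625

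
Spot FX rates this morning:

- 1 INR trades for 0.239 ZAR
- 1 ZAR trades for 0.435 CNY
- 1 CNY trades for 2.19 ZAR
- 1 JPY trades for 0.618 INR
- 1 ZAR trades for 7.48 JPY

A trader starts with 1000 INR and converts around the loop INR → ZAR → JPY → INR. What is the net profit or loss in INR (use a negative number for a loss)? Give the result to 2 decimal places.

1000 INR × 0.239 = 239 ZAR
239 ZAR × 7.48 = 1787.72 JPY
1787.72 JPY × 0.618 = 1104.81096 INR
Net change: 1104.81096 − 1000 = 104.81096 INR

104.81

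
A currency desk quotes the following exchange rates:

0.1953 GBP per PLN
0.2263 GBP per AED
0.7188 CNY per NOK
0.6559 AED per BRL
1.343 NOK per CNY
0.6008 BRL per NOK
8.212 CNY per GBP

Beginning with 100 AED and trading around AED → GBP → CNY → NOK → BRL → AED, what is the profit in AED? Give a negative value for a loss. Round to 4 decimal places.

100 AED × 0.2263 = 22.63 GBP
22.63 GBP × 8.212 = 185.83756 CNY
185.83756 CNY × 1.343 = 249.57984308 NOK
249.57984308 NOK × 0.6008 = 149.947569722464 BRL
149.947569722464 BRL × 0.6559 = 98.3506109809641376 AED
Net change: 98.3506109809641376 − 100 = -1.6493890190358624 AED

-1.6494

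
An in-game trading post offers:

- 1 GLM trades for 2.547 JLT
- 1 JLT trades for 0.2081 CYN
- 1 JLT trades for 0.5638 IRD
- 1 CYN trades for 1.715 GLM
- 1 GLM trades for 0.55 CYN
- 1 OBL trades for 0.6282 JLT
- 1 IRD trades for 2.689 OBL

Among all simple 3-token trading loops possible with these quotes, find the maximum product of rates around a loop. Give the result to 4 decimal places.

JLT→IRD→OBL→JLT: 0.5638 × 2.689 × 0.6282 = 0.95239
JLT→CYN→GLM→JLT: 0.2081 × 1.715 × 2.547 = 0.90900
Maximum is JLT→IRD→OBL→JLT at 0.9524; no arbitrage — every cycle loses value.

0.9524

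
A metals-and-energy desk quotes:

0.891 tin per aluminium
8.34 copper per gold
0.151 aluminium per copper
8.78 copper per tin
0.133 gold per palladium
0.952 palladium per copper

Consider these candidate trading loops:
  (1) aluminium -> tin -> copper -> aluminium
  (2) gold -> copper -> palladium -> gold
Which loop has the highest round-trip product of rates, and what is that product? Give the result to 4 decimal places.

(1) 0.891 × 8.78 × 0.151 = 1.18127
(2) 8.34 × 0.952 × 0.133 = 1.05598
Highest is cycle (1) at 1.1813 (>1, arbitrage).

1.1813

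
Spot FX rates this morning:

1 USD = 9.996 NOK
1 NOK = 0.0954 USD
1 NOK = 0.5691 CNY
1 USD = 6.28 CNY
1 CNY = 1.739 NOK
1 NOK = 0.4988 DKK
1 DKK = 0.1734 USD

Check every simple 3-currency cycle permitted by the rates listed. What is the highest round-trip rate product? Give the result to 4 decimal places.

1.0419

NOK→USD→CNY→NOK: 0.0954 × 6.28 × 1.739 = 1.04186
NOK→DKK→USD→NOK: 0.4988 × 0.1734 × 9.996 = 0.86457
Maximum is NOK→USD→CNY→NOK at 1.0419; arbitrage exists.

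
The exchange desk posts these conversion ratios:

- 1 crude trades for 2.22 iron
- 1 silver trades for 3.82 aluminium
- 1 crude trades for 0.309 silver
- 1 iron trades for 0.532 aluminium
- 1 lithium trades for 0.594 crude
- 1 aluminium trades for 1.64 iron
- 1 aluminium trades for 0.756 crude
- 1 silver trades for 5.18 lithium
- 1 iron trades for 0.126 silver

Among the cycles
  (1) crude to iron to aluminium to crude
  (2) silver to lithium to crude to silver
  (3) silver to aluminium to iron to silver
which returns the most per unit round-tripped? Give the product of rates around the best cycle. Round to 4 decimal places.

0.9508

(1) 2.22 × 0.532 × 0.756 = 0.89287
(2) 5.18 × 0.594 × 0.309 = 0.95077
(3) 3.82 × 1.64 × 0.126 = 0.78936
Highest is cycle (2) at 0.9508 (≤1, no arbitrage).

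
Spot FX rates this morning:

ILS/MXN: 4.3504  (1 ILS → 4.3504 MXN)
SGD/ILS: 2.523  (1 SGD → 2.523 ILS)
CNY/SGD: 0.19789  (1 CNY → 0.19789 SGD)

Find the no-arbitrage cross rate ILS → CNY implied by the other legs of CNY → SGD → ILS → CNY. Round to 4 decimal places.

Known legs of the cycle: 0.19789 × 2.523 = 0.49927647
For no arbitrage the full-cycle product must be 1, so the missing rate is 1 / 0.49927647 ≈ 2.002898.

2.0029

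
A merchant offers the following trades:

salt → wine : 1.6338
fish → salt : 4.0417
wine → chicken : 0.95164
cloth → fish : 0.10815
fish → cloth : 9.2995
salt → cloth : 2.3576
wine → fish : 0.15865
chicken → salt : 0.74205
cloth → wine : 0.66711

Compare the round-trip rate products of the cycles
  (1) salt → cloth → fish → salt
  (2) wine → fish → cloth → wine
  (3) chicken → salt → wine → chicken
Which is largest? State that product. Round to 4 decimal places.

1.1537

(1) 2.3576 × 0.10815 × 4.0417 = 1.03053
(2) 0.15865 × 9.2995 × 0.66711 = 0.98423
(3) 0.74205 × 1.6338 × 0.95164 = 1.15373
Highest is cycle (3) at 1.1537 (>1, arbitrage).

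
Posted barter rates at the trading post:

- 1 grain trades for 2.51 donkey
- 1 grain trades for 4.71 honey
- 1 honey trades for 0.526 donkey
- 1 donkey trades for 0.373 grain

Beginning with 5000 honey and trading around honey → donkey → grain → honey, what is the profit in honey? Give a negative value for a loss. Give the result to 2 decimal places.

5000 honey × 0.526 = 2630 donkey
2630 donkey × 0.373 = 980.99 grain
980.99 grain × 4.71 = 4620.4629 honey
Net change: 4620.4629 − 5000 = -379.5371 honey

-379.54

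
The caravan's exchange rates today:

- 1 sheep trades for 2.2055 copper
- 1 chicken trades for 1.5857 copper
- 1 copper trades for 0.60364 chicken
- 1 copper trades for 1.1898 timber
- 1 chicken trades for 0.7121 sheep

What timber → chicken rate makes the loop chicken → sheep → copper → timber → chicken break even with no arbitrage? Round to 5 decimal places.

Known legs of the cycle: 0.7121 × 2.2055 × 1.1898 = 1.86862438719
For no arbitrage the full-cycle product must be 1, so the missing rate is 1 / 1.86862438719 ≈ 0.5351530.

0.53515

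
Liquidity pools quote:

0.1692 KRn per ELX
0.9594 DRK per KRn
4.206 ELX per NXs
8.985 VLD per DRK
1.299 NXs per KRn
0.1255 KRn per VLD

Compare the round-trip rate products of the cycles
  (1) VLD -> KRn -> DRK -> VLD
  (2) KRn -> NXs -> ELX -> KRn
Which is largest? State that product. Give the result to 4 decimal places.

(1) 0.1255 × 0.9594 × 8.985 = 1.08184
(2) 1.299 × 4.206 × 0.1692 = 0.92444
Highest is cycle (1) at 1.0818 (>1, arbitrage).

1.0818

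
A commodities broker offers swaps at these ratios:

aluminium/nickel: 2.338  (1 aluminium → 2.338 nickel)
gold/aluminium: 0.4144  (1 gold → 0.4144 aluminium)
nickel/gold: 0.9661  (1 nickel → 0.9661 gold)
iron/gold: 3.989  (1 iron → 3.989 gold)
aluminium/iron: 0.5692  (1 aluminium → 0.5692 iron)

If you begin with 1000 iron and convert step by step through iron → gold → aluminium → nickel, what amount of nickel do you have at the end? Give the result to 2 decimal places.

3864.81

1000 iron × 3.989 = 3989 gold
3989 gold × 0.4144 = 1653.0416 aluminium
1653.0416 aluminium × 2.338 = 3864.8112608 nickel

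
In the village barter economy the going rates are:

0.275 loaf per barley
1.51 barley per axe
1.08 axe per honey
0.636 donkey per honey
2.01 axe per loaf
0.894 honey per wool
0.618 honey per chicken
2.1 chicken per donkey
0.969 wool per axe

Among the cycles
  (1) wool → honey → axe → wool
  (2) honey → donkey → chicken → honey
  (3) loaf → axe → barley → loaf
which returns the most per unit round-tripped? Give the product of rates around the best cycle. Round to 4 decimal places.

0.9356

(1) 0.894 × 1.08 × 0.969 = 0.93559
(2) 0.636 × 2.1 × 0.618 = 0.82540
(3) 2.01 × 1.51 × 0.275 = 0.83465
Highest is cycle (1) at 0.9356 (≤1, no arbitrage).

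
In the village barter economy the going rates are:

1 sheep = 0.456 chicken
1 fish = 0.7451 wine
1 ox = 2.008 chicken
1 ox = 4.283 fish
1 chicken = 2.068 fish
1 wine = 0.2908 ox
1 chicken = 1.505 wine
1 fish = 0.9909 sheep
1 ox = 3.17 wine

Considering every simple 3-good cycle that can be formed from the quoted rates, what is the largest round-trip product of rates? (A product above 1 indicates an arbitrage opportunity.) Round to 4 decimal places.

0.9344

sheep→chicken→fish→sheep: 0.456 × 2.068 × 0.9909 = 0.93443
wine→ox→fish→wine: 0.2908 × 4.283 × 0.7451 = 0.92802
wine→ox→chicken→wine: 0.2908 × 2.008 × 1.505 = 0.87881
Maximum is sheep→chicken→fish→sheep at 0.9344; no arbitrage — every cycle loses value.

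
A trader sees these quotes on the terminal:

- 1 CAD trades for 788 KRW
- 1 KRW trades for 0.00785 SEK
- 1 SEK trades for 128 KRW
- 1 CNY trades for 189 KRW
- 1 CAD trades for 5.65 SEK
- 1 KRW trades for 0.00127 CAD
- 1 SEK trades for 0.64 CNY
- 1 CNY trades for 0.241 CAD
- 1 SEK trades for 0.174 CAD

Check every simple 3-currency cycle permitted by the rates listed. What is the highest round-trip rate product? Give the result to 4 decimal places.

CAD→KRW→SEK→CAD: 788 × 0.00785 × 0.174 = 1.07633
CNY→KRW→SEK→CNY: 189 × 0.00785 × 0.64 = 0.94954
CAD→SEK→KRW→CAD: 5.65 × 128 × 0.00127 = 0.91846
CNY→CAD→SEK→CNY: 0.241 × 5.65 × 0.64 = 0.87146
Maximum is CAD→KRW→SEK→CAD at 1.0763; arbitrage exists.

1.0763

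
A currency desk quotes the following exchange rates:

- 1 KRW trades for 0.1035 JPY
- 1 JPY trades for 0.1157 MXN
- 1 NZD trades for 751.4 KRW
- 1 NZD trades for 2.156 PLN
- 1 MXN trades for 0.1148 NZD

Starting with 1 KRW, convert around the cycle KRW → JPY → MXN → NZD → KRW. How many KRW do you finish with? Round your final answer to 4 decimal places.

1 KRW × 0.1035 = 0.1035 JPY
0.1035 JPY × 0.1157 = 0.01197495 MXN
0.01197495 MXN × 0.1148 = 0.00137472426 NZD
0.00137472426 NZD × 751.4 = 1.032967808964 KRW

1.0330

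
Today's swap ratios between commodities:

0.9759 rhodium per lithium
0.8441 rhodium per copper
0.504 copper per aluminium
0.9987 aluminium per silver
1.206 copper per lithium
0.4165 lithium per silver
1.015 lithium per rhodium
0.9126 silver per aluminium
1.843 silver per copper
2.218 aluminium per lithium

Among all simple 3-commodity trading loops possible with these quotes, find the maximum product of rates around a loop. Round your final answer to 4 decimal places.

1.0333

lithium→copper→rhodium→lithium: 1.206 × 0.8441 × 1.015 = 1.03325
aluminium→copper→silver→aluminium: 0.504 × 1.843 × 0.9987 = 0.92766
lithium→copper→silver→lithium: 1.206 × 1.843 × 0.4165 = 0.92574
aluminium→silver→lithium→aluminium: 0.9126 × 0.4165 × 2.218 = 0.84306
Maximum is lithium→copper→rhodium→lithium at 1.0333; arbitrage exists.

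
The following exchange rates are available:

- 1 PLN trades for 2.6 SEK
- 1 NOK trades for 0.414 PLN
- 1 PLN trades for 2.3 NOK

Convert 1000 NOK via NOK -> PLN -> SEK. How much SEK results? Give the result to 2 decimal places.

1076.40

1000 NOK × 0.414 = 414 PLN
414 PLN × 2.6 = 1076.4 SEK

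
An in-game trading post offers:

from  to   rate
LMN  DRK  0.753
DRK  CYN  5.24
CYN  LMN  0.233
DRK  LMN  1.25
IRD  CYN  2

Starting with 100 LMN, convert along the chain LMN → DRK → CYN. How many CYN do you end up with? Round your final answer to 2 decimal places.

100 LMN × 0.753 = 75.3 DRK
75.3 DRK × 5.24 = 394.572 CYN

394.57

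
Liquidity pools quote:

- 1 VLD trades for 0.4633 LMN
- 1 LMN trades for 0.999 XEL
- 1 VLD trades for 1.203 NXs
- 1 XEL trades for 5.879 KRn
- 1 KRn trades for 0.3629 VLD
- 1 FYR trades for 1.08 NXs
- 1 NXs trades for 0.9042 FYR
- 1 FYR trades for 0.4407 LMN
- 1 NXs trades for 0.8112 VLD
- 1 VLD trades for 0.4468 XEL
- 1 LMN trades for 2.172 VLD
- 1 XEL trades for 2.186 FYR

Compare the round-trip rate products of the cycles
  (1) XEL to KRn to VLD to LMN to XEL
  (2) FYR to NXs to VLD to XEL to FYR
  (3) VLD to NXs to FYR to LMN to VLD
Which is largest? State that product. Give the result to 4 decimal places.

1.0412

(1) 5.879 × 0.3629 × 0.4633 × 0.999 = 0.98746
(2) 1.08 × 0.8112 × 0.4468 × 2.186 = 0.85569
(3) 1.203 × 0.9042 × 0.4407 × 2.172 = 1.04120
Highest is cycle (3) at 1.0412 (>1, arbitrage).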